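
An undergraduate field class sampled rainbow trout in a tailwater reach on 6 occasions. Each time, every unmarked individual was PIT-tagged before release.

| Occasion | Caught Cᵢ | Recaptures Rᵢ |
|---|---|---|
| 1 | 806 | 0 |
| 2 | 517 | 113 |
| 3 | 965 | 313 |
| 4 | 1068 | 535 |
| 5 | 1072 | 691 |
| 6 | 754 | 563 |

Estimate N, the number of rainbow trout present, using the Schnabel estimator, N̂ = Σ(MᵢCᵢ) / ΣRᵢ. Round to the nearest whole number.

Marked at large before each occasion: Mᵢ = Σⱼ<ᵢ (Cⱼ − Rⱼ) → M1=0, M2=806, M3=1210, M4=1862, M5=2395, M6=2776
Σ MᵢCᵢ = 0·806 + 806·517 + 1210·965 + 1862·1068 + 2395·1072 + 2776·754 = 0 + 416702 + 1167650 + 1988616 + 2567440 + 2093104 = 8233512
Σ Rᵢ = 0 + 113 + 313 + 535 + 691 + 563 = 2215
N̂ = 8233512 / 2215 ≈ 3717.2 → 3717

N ≈ 3717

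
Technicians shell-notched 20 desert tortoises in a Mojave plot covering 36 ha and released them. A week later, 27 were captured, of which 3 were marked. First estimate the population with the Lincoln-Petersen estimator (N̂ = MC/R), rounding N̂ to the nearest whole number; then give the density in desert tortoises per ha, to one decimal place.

N̂ = 20·27/3 = 540/3 = 180
Density = N̂ / area = 180 / 36 = 5.0 per ha

density ≈ 5.0 desert tortoises per ha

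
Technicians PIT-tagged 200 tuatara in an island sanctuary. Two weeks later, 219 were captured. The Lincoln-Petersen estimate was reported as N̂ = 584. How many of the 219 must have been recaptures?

R = 75

From N = M·C/R: R = M·C / N = 200·219 / 584 = 43800 / 584 = 75.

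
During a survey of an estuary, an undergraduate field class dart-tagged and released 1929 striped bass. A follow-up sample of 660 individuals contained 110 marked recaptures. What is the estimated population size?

N = 11,574

The marked fraction in the recapture sample should equal the marked fraction in the population: 110/660 = 1929/N.
N = (1929 × 660) / 110 = 1273140 / 110 = 11574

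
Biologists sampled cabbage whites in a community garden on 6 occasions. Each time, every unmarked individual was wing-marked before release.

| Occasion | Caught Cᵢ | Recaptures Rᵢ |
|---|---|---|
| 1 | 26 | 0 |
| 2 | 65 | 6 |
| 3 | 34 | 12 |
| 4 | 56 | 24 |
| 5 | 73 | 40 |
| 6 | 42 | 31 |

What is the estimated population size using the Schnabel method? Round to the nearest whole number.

Marked at large before each occasion: Mᵢ = Σⱼ<ᵢ (Cⱼ − Rⱼ) → M1=0, M2=26, M3=85, M4=107, M5=139, M6=172
Σ MᵢCᵢ = 0·26 + 26·65 + 85·34 + 107·56 + 139·73 + 172·42 = 0 + 1690 + 2890 + 5992 + 10147 + 7224 = 27943
Σ Rᵢ = 0 + 6 + 12 + 24 + 40 + 31 = 113
N̂ = 27943 / 113 ≈ 247.3 → 247

N ≈ 247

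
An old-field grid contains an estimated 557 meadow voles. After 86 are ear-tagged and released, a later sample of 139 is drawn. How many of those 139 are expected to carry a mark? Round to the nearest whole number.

The marked fraction of the population is 86/557, so in a sample of 139 expect C·(M/N) marked.
E[R] = 86 × 139 / 557 = 11954 / 557 ≈ 21.46 → 21

expected recaptures ≈ 21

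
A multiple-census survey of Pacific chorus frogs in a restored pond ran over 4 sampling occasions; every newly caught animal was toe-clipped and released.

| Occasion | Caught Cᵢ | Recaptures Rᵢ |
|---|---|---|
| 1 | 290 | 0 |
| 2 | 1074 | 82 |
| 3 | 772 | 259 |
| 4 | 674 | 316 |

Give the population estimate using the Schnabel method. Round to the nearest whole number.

Marked at large before each occasion: Mᵢ = Σⱼ<ᵢ (Cⱼ − Rⱼ) → M1=0, M2=290, M3=1282, M4=1795
Σ MᵢCᵢ = 0·290 + 290·1074 + 1282·772 + 1795·674 = 0 + 311460 + 989704 + 1209830 = 2510994
Σ Rᵢ = 0 + 82 + 259 + 316 = 657
N̂ = 2510994 / 657 ≈ 3821.9 → 3822

N ≈ 3822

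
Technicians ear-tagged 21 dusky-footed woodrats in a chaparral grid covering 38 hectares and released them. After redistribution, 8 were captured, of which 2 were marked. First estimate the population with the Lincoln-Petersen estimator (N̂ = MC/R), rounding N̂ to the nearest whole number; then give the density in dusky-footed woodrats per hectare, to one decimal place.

N̂ = 21·8/2 = 168/2 = 84
Density = N̂ / area = 84 / 38 ≈ 2.21 → 2.2 per hectare

density ≈ 2.2 dusky-footed woodrats per hectare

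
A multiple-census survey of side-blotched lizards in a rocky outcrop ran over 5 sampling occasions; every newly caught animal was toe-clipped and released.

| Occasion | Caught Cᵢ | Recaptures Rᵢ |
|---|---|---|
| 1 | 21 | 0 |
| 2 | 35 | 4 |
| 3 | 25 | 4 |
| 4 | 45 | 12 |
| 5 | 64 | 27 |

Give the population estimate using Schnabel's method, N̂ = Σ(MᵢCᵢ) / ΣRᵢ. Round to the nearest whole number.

Marked at large before each occasion: Mᵢ = Σⱼ<ᵢ (Cⱼ − Rⱼ) → M1=0, M2=21, M3=52, M4=73, M5=106
Σ MᵢCᵢ = 0·21 + 21·35 + 52·25 + 73·45 + 106·64 = 0 + 735 + 1300 + 3285 + 6784 = 12104
Σ Rᵢ = 0 + 4 + 4 + 12 + 27 = 47
N̂ = 12104 / 47 ≈ 257.5 → 258

N ≈ 258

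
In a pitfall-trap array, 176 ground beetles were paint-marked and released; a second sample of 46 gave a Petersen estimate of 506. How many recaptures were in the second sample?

R = 16

From N = M·C/R: R = M·C / N = 176·46 / 506 = 8096 / 506 = 16.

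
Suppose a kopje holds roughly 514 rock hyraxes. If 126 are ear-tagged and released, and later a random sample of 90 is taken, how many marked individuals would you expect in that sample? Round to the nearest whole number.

expected recaptures ≈ 22

Expected recaptures E[R] = M·C / N.
E[R] = 126 × 90 / 514 = 11340 / 514 ≈ 22.1 → 22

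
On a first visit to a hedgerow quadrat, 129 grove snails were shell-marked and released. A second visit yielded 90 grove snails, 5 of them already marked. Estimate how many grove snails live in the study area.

The marked fraction in the recapture sample should equal the marked fraction in the population: 5/90 = 129/N.
N = (129 × 90) / 5 = 11610 / 5 = 2322

N = 2322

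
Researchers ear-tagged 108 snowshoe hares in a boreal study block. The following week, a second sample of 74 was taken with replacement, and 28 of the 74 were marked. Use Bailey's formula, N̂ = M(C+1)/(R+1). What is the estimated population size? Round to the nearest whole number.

N̂ = 108·(74+1)/(28+1) = 108·75/29 = 8100/29 ≈ 279.3 → 279

N ≈ 279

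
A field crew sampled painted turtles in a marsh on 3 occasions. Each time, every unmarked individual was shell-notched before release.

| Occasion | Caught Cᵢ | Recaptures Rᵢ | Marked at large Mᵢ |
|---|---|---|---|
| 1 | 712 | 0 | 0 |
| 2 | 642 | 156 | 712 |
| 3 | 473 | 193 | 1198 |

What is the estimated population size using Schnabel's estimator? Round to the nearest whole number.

Σ MᵢCᵢ = 0·712 + 712·642 + 1198·473 = 0 + 457104 + 566654 = 1023758
Σ Rᵢ = 0 + 156 + 193 = 349
N̂ = 1023758 / 349 ≈ 2933.4 → 2933

N ≈ 2933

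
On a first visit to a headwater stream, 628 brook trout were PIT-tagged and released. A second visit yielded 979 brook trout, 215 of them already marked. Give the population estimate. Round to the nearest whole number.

N = (628 × 979) / 215 = 614812 / 215 ≈ 2859.6 → 2860

N ≈ 2860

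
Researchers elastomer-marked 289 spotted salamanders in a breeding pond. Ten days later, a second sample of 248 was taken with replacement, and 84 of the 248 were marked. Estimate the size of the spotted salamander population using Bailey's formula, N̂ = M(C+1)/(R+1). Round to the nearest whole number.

N ≈ 847

N̂ = 289·(248+1)/(84+1) = 289·249/85 = 71961/85 ≈ 846.6 → 847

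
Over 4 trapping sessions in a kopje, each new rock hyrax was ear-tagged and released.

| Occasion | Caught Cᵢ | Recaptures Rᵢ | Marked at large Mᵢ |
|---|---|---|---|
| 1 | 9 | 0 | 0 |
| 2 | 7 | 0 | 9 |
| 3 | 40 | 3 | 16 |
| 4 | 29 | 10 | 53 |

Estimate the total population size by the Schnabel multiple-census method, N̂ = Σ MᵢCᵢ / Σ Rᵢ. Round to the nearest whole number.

Σ MᵢCᵢ = 0·9 + 9·7 + 16·40 + 53·29 = 0 + 63 + 640 + 1537 = 2240
Σ Rᵢ = 0 + 0 + 3 + 10 = 13
N̂ = 2240 / 13 ≈ 172.3 → 172

N ≈ 172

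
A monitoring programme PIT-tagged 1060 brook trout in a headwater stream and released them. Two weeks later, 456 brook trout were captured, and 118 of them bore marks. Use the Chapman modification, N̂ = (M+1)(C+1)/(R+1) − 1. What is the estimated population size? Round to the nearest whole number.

N ≈ 4074

N̂ = (1060+1)(456+1)/(118+1) − 1 = 1061·457/119 − 1
= 484877/119 − 1 ≈ 4074.6 − 1 ≈ 4073.6 → 4074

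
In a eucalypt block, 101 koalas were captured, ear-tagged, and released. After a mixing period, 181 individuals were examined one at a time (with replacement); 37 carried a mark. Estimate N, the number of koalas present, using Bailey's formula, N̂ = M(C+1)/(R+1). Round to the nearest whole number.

N̂ = 101·(181+1)/(37+1) = 101·182/38 = 18382/38 ≈ 483.7 → 484

N ≈ 484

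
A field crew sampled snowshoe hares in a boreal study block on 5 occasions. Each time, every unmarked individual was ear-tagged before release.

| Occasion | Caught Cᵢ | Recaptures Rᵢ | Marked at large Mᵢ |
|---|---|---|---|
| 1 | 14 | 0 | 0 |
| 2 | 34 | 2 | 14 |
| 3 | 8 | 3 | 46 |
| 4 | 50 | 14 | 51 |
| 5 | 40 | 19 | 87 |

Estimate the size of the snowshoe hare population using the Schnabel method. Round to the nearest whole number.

N ≈ 181

Σ MᵢCᵢ = 0·14 + 14·34 + 46·8 + 51·50 + 87·40 = 0 + 476 + 368 + 2550 + 3480 = 6874
Σ Rᵢ = 0 + 2 + 3 + 14 + 19 = 38
N̂ = 6874 / 38 ≈ 180.9 → 181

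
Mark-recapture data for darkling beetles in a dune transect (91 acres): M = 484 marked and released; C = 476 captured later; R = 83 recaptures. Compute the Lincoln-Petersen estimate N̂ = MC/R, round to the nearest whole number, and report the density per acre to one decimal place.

density ≈ 30.5 darkling beetles per acre

N̂ = 484·476/83 = 230384/83 ≈ 2775.7 → 2776
Density = N̂ / area = 2776 / 91 ≈ 30.51 → 30.5 per acre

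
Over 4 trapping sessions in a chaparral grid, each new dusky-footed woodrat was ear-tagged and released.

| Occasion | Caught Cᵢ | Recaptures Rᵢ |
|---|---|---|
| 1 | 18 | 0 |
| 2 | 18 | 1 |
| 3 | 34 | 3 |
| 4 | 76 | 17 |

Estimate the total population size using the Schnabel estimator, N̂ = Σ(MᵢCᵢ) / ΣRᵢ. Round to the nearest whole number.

N ≈ 311

Marked at large before each occasion: Mᵢ = Σⱼ<ᵢ (Cⱼ − Rⱼ) → M1=0, M2=18, M3=35, M4=66
Σ MᵢCᵢ = 0·18 + 18·18 + 35·34 + 66·76 = 0 + 324 + 1190 + 5016 = 6530
Σ Rᵢ = 0 + 1 + 3 + 17 = 21
N̂ = 6530 / 21 ≈ 311.0 → 311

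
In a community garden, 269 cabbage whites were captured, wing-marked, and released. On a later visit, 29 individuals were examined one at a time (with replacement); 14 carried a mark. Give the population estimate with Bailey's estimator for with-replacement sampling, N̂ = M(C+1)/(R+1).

N = 538

N̂ = 269·(29+1)/(14+1) = 269·30/15 = 8070/15 = 538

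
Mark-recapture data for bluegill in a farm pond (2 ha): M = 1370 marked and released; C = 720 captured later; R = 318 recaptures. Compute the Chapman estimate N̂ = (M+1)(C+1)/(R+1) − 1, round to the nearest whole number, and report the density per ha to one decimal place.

density ≈ 1549.0 bluegill per ha

N̂ = 1371·721/319 − 1 = 988491/319 − 1 ≈ 3097.7 → 3098
Density = N̂ / area = 3098 / 2 = 1549.0 per ha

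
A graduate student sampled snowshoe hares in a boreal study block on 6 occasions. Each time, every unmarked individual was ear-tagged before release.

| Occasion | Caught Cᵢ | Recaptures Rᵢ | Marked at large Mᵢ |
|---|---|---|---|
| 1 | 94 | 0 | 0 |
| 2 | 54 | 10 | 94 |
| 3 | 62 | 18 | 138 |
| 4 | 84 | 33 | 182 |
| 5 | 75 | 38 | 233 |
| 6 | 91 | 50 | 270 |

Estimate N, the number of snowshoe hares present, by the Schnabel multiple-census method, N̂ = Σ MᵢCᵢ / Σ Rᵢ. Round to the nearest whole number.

N ≈ 476

Σ MᵢCᵢ = 0·94 + 94·54 + 138·62 + 182·84 + 233·75 + 270·91 = 0 + 5076 + 8556 + 15288 + 17475 + 24570 = 70965
Σ Rᵢ = 0 + 10 + 18 + 33 + 38 + 50 = 149
N̂ = 70965 / 149 ≈ 476.3 → 476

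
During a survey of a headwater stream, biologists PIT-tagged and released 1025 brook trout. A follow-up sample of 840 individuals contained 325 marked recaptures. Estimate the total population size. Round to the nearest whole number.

N ≈ 2649

Lincoln-Petersen assumes M/N = R/C, so N = M·C / R.
N = (1025 × 840) / 325 = 861000 / 325 ≈ 2649.2 → 2649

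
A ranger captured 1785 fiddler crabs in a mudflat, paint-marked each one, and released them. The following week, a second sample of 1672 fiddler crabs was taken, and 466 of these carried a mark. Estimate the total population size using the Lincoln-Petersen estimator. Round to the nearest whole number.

N ≈ 6405

N = (1785 × 1672) / 466 = 2984520 / 466 ≈ 6404.5 → 6405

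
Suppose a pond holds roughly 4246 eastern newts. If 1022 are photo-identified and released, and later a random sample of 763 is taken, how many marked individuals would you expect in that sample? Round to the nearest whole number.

expected recaptures ≈ 184

The marked fraction of the population is 1022/4246, so in a sample of 763 expect C·(M/N) marked.
E[R] = 1022 × 763 / 4246 = 779786 / 4246 ≈ 183.7 → 184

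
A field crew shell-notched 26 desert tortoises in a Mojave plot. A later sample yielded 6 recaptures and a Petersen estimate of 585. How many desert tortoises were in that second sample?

C = 135

From N = M·C/R: C = N·R / M = 585·6 / 26 = 3510 / 26 = 135.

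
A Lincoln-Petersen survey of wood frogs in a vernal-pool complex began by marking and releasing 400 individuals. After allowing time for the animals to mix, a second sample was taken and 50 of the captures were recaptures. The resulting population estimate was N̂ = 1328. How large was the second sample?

From N = M·C/R: C = N·R / M = 1328·50 / 400 = 66400 / 400 = 166.

C = 166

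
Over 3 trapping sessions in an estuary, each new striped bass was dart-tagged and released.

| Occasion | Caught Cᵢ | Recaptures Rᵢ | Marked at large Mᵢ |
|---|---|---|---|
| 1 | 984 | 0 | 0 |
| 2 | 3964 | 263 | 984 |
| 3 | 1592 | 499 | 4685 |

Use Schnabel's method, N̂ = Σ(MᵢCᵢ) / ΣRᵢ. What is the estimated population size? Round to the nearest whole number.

N ≈ 14,907

Σ MᵢCᵢ = 0·984 + 984·3964 + 4685·1592 = 0 + 3900576 + 7458520 = 11359096
Σ Rᵢ = 0 + 263 + 499 = 762
N̂ = 11359096 / 762 ≈ 14907.0 → 14907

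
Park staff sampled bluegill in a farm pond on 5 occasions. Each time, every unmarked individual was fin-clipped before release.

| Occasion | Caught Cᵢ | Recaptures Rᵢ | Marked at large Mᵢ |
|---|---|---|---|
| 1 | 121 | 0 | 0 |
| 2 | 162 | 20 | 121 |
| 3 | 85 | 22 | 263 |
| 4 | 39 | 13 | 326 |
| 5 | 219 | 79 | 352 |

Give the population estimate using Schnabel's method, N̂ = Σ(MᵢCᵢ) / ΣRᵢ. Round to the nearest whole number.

Σ MᵢCᵢ = 0·121 + 121·162 + 263·85 + 326·39 + 352·219 = 0 + 19602 + 22355 + 12714 + 77088 = 131759
Σ Rᵢ = 0 + 20 + 22 + 13 + 79 = 134
N̂ = 131759 / 134 ≈ 983.3 → 983

N ≈ 983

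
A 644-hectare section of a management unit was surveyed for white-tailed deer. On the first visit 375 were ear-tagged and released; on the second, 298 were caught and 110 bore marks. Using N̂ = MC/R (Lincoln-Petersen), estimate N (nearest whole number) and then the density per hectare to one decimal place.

N̂ = 375·298/110 = 111750/110 ≈ 1015.9 → 1016
Density = N̂ / area = 1016 / 644 ≈ 1.58 → 1.6 per hectare

density ≈ 1.6 white-tailed deer per hectare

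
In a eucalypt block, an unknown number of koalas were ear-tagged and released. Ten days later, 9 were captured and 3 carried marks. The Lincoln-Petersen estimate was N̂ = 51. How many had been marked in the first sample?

M = 17

From N = M·C/R: M = N·R / C = 51·3 / 9 = 153 / 9 = 17.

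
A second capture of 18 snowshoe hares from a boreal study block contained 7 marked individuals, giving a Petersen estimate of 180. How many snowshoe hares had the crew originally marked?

From N = M·C/R: M = N·R / C = 180·7 / 18 = 1260 / 18 = 70.

M = 70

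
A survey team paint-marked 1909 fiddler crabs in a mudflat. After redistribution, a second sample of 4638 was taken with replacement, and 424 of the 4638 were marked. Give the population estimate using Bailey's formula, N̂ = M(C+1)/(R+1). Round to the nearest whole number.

N ≈ 20,837

N̂ = 1909·(4638+1)/(424+1) = 1909·4639/425 = 8855851/425 ≈ 20837.3 → 20837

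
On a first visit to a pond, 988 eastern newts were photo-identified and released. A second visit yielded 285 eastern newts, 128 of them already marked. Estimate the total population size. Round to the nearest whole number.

Lincoln-Petersen assumes M/N = R/C, so N = M·C / R.
N = (988 × 285) / 128 = 281580 / 128 ≈ 2199.8 → 2200

N ≈ 2200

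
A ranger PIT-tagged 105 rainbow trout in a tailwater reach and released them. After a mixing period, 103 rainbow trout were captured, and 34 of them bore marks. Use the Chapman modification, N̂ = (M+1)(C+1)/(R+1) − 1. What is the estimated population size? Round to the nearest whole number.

N̂ = (105+1)(103+1)/(34+1) − 1 = 106·104/35 − 1
= 11024/35 − 1 ≈ 315.0 − 1 ≈ 314.0 → 314

N ≈ 314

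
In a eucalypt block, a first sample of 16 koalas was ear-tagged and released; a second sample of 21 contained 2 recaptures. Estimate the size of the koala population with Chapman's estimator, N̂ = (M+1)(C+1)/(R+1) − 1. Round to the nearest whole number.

N ≈ 124

N̂ = (16+1)(21+1)/(2+1) − 1 = 17·22/3 − 1
= 374/3 − 1 ≈ 124.7 − 1 ≈ 123.7 → 124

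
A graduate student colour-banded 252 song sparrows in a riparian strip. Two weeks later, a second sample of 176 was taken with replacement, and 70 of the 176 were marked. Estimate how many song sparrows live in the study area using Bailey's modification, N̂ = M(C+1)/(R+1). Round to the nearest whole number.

N ≈ 628

N̂ = 252·(176+1)/(70+1) = 252·177/71 = 44604/71 ≈ 628.2 → 628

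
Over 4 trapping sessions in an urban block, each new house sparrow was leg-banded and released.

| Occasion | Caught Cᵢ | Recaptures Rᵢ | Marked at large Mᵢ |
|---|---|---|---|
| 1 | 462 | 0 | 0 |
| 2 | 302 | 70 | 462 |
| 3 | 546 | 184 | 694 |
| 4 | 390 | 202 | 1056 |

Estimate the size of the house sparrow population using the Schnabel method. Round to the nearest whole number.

N ≈ 2040

Σ MᵢCᵢ = 0·462 + 462·302 + 694·546 + 1056·390 = 0 + 139524 + 378924 + 411840 = 930288
Σ Rᵢ = 0 + 70 + 184 + 202 = 456
N̂ = 930288 / 456 ≈ 2040.1 → 2040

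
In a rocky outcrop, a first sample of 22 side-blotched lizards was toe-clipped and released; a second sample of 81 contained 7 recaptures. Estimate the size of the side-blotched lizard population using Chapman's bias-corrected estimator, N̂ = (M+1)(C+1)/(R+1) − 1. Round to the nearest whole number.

N ≈ 235

N̂ = (22+1)(81+1)/(7+1) − 1 = 23·82/8 − 1
= 1886/8 − 1 ≈ 235.8 − 1 ≈ 234.8 → 235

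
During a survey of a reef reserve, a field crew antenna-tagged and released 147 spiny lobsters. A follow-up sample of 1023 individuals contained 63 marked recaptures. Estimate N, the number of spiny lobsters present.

N = 2387

Lincoln-Petersen assumes M/N = R/C, so N = M·C / R.
N = (147 × 1023) / 63 = 150381 / 63 = 2387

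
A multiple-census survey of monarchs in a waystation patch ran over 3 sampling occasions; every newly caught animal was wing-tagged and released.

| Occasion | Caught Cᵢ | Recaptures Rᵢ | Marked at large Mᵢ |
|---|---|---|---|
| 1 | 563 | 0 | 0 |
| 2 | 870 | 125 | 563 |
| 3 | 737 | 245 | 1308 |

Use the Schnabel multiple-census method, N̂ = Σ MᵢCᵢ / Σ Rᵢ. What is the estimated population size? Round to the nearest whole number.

N ≈ 3929

Σ MᵢCᵢ = 0·563 + 563·870 + 1308·737 = 0 + 489810 + 963996 = 1453806
Σ Rᵢ = 0 + 125 + 245 = 370
N̂ = 1453806 / 370 ≈ 3929.2 → 3929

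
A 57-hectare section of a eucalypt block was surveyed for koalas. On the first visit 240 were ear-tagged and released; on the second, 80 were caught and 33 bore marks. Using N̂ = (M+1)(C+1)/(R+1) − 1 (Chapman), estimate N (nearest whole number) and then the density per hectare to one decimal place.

N̂ = 241·81/34 − 1 = 19521/34 − 1 ≈ 573.1 → 573
Density = N̂ / area = 573 / 57 ≈ 10.05 → 10.1 per hectare

density ≈ 10.1 koalas per hectare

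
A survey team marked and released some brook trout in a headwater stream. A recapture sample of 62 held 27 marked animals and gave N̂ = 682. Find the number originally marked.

From N = M·C/R: M = N·R / C = 682·27 / 62 = 18414 / 62 = 297.

M = 297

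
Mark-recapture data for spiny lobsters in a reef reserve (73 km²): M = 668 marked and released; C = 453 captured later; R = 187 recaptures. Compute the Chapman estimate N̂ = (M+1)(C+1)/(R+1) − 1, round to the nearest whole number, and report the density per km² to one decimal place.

N̂ = 669·454/188 − 1 = 303726/188 − 1 ≈ 1614.6 → 1615
Density = N̂ / area = 1615 / 73 ≈ 22.12 → 22.1 per km²

density ≈ 22.1 spiny lobsters per km²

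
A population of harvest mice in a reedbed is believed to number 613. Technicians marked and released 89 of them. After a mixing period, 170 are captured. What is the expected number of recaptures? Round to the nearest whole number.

Expected recaptures E[R] = M·C / N.
E[R] = 89 × 170 / 613 = 15130 / 613 ≈ 24.7 → 25

expected recaptures ≈ 25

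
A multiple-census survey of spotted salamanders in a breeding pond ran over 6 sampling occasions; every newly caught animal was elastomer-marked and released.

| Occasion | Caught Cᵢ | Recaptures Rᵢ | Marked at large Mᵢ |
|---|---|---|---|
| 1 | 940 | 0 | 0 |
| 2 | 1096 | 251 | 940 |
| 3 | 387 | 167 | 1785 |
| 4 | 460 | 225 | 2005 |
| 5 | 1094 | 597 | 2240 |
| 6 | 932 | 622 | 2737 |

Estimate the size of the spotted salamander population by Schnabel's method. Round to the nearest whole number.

Σ MᵢCᵢ = 0·940 + 940·1096 + 1785·387 + 2005·460 + 2240·1094 + 2737·932 = 0 + 1030240 + 690795 + 922300 + 2450560 + 2550884 = 7644779
Σ Rᵢ = 0 + 251 + 167 + 225 + 597 + 622 = 1862
N̂ = 7644779 / 1862 ≈ 4105.7 → 4106

N ≈ 4106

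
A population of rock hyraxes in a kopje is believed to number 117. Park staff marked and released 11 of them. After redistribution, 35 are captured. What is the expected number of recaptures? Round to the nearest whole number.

expected recaptures ≈ 3

The marked fraction of the population is 11/117, so in a sample of 35 expect C·(M/N) marked.
E[R] = 11 × 35 / 117 = 385 / 117 ≈ 3.3 → 3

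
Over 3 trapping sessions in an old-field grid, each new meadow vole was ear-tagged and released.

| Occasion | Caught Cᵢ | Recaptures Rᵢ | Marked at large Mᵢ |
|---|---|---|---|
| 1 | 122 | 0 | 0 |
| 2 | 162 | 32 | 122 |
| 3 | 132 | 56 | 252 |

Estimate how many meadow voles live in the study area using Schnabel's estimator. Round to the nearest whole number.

Σ MᵢCᵢ = 0·122 + 122·162 + 252·132 = 0 + 19764 + 33264 = 53028
Σ Rᵢ = 0 + 32 + 56 = 88
N̂ = 53028 / 88 ≈ 602.6 → 603

N ≈ 603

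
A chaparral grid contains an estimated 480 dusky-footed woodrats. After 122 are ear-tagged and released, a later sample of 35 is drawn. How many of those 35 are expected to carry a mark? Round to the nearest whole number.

expected recaptures ≈ 9

The marked fraction of the population is 122/480, so in a sample of 35 expect C·(M/N) marked.
E[R] = 122 × 35 / 480 = 4270 / 480 ≈ 8.9 → 9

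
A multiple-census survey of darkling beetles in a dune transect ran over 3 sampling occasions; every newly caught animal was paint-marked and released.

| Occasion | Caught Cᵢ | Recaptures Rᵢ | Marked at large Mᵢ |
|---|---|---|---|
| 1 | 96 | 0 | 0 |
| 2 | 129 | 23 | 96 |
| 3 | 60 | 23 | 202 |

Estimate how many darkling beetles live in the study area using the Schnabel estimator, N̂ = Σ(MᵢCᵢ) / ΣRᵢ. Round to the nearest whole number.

N ≈ 533

Σ MᵢCᵢ = 0·96 + 96·129 + 202·60 = 0 + 12384 + 12120 = 24504
Σ Rᵢ = 0 + 23 + 23 = 46
N̂ = 24504 / 46 ≈ 532.7 → 533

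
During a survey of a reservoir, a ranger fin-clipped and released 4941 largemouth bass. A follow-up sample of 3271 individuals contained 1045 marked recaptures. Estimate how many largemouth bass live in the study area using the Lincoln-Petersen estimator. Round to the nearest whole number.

N = (4941 × 3271) / 1045 = 16162011 / 1045 ≈ 15466.0 → 15466

N ≈ 15,466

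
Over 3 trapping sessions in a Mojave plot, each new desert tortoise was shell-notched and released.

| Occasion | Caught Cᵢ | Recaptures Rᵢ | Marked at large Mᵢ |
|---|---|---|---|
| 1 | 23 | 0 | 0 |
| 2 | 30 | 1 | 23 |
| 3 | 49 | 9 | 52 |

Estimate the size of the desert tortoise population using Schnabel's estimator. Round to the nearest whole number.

Σ MᵢCᵢ = 0·23 + 23·30 + 52·49 = 0 + 690 + 2548 = 3238
Σ Rᵢ = 0 + 1 + 9 = 10
N̂ = 3238 / 10 ≈ 323.8 → 324

N ≈ 324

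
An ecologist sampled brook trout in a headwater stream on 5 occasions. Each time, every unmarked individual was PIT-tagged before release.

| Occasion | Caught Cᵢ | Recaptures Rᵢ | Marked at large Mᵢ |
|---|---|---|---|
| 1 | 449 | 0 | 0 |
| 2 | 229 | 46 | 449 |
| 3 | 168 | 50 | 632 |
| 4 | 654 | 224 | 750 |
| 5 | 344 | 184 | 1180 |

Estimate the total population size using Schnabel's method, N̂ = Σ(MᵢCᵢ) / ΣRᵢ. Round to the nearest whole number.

N ≈ 2193

Σ MᵢCᵢ = 0·449 + 449·229 + 632·168 + 750·654 + 1180·344 = 0 + 102821 + 106176 + 490500 + 405920 = 1105417
Σ Rᵢ = 0 + 46 + 50 + 224 + 184 = 504
N̂ = 1105417 / 504 ≈ 2193.3 → 2193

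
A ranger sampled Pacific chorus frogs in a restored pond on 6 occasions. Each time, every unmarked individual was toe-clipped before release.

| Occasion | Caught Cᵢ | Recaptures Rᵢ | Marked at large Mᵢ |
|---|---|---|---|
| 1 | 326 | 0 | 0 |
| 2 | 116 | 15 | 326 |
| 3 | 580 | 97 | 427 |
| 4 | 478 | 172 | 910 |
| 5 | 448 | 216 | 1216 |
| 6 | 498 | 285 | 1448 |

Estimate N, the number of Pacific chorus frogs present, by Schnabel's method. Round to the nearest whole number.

Σ MᵢCᵢ = 0·326 + 326·116 + 427·580 + 910·478 + 1216·448 + 1448·498 = 0 + 37816 + 247660 + 434980 + 544768 + 721104 = 1986328
Σ Rᵢ = 0 + 15 + 97 + 172 + 216 + 285 = 785
N̂ = 1986328 / 785 ≈ 2530.4 → 2530

N ≈ 2530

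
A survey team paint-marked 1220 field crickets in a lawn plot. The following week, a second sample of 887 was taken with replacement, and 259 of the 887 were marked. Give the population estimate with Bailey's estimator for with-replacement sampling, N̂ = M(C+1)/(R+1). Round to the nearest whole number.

N ≈ 4167

N̂ = 1220·(887+1)/(259+1) = 1220·888/260 = 1083360/260 ≈ 4166.8 → 4167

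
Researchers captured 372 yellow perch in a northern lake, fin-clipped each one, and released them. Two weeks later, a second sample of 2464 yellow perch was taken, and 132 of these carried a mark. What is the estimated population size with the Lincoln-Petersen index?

N = 6944

Lincoln-Petersen assumes M/N = R/C, so N = M·C / R.
N = (372 × 2464) / 132 = 916608 / 132 = 6944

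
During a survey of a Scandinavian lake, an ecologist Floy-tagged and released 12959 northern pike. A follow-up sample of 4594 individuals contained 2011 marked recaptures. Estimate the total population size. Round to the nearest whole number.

Lincoln-Petersen assumes M/N = R/C, so N = M·C / R.
N = (12959 × 4594) / 2011 = 59533646 / 2011 ≈ 29604.0 → 29604

N ≈ 29,604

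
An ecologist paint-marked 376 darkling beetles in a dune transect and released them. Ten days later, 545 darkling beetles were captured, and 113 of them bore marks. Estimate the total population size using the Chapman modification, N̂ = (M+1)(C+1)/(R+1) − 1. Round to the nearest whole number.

N̂ = (376+1)(545+1)/(113+1) − 1 = 377·546/114 − 1
= 205842/114 − 1 ≈ 1805.6 − 1 ≈ 1804.6 → 1805

N ≈ 1805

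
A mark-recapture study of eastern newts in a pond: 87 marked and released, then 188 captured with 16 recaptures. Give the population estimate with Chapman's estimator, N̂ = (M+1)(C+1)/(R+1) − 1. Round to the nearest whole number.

N ≈ 977

N̂ = (87+1)(188+1)/(16+1) − 1 = 88·189/17 − 1
= 16632/17 − 1 ≈ 978.4 − 1 ≈ 977.4 → 977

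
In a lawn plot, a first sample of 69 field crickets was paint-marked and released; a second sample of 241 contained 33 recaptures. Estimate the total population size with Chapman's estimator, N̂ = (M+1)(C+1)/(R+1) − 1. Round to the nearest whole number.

N̂ = (69+1)(241+1)/(33+1) − 1 = 70·242/34 − 1
= 16940/34 − 1 ≈ 498.2 − 1 ≈ 497.2 → 497

N ≈ 497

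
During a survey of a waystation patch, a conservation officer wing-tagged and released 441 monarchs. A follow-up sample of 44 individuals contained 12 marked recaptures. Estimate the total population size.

The marked fraction in the recapture sample should equal the marked fraction in the population: 12/44 = 441/N.
N = (441 × 44) / 12 = 19404 / 12 = 1617

N = 1617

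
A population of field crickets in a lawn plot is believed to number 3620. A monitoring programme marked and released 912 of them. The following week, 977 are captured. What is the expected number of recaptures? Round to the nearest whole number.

expected recaptures ≈ 246

The marked fraction of the population is 912/3620, so in a sample of 977 expect C·(M/N) marked.
E[R] = 912 × 977 / 3620 = 891024 / 3620 ≈ 246.1 → 246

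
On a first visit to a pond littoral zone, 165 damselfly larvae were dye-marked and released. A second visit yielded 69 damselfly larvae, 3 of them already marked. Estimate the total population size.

The marked fraction in the recapture sample should equal the marked fraction in the population: 3/69 = 165/N.
N = (165 × 69) / 3 = 11385 / 3 = 3795

N = 3795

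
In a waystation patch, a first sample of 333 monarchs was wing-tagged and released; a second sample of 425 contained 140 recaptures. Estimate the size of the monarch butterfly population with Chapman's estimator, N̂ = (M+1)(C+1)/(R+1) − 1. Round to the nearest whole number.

N ≈ 1008

N̂ = (333+1)(425+1)/(140+1) − 1 = 334·426/141 − 1
= 142284/141 − 1 ≈ 1009.1 − 1 ≈ 1008.1 → 1008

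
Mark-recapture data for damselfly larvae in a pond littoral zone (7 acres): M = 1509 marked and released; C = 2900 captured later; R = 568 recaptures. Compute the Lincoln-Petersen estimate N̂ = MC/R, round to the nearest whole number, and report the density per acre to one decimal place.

N̂ = 1509·2900/568 = 4376100/568 ≈ 7704.4 → 7704
Density = N̂ / area = 7704 / 7 ≈ 1100.57 → 1100.6 per acre

density ≈ 1100.6 damselfly larvae per acre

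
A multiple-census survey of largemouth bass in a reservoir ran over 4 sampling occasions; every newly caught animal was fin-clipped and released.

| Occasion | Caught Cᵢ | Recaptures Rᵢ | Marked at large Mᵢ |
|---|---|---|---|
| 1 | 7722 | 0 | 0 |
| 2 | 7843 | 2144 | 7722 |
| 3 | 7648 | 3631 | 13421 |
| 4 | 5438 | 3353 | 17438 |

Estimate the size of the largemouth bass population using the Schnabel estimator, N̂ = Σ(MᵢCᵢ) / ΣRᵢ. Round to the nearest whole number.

Σ MᵢCᵢ = 0·7722 + 7722·7843 + 13421·7648 + 17438·5438 = 0 + 60563646 + 102643808 + 94827844 = 258035298
Σ Rᵢ = 0 + 2144 + 3631 + 3353 = 9128
N̂ = 258035298 / 9128 ≈ 28268.5 → 28269

N ≈ 28,269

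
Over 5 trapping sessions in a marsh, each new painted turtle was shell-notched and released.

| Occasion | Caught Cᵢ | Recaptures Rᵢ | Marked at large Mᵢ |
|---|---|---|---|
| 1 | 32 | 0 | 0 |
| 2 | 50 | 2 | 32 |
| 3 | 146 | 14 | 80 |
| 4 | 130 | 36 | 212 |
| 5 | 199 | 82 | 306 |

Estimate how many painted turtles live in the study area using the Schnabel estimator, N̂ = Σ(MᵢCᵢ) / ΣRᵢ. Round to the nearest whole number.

N ≈ 759

Σ MᵢCᵢ = 0·32 + 32·50 + 80·146 + 212·130 + 306·199 = 0 + 1600 + 11680 + 27560 + 60894 = 101734
Σ Rᵢ = 0 + 2 + 14 + 36 + 82 = 134
N̂ = 101734 / 134 ≈ 759.2 → 759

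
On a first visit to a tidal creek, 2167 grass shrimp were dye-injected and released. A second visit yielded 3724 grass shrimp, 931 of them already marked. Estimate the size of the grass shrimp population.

N = 8668

N = (2167 × 3724) / 931 = 8069908 / 931 = 8668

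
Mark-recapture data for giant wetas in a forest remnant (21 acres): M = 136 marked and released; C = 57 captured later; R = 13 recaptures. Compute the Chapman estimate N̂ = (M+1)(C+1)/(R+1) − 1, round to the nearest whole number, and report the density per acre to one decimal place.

density ≈ 27.0 giant wetas per acre

N̂ = 137·58/14 − 1 = 7946/14 − 1 ≈ 566.6 → 567
Density = N̂ / area = 567 / 21 = 27.0 per acre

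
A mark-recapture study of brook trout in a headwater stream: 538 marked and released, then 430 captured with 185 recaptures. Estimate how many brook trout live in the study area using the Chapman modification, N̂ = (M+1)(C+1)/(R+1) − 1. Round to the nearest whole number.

N̂ = (538+1)(430+1)/(185+1) − 1 = 539·431/186 − 1
= 232309/186 − 1 ≈ 1249.0 − 1 ≈ 1248.0 → 1248

N ≈ 1248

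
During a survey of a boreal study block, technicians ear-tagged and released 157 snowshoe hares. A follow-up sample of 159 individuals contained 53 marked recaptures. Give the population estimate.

N = 471

N = (157 × 159) / 53 = 24963 / 53 = 471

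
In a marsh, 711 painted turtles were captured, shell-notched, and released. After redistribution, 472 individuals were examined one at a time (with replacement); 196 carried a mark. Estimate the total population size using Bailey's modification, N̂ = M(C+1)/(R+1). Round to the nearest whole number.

N̂ = 711·(472+1)/(196+1) = 711·473/197 = 336303/197 ≈ 1707.1 → 1707

N ≈ 1707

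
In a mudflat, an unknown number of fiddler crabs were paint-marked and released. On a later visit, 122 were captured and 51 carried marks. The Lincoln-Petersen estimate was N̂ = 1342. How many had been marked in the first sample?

M = 561

From N = M·C/R: M = N·R / C = 1342·51 / 122 = 68442 / 122 = 561.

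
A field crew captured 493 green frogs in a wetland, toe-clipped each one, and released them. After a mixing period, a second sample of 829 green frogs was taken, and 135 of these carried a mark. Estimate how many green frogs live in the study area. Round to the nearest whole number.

N ≈ 3027

N = (493 × 829) / 135 = 408697 / 135 ≈ 3027.4 → 3027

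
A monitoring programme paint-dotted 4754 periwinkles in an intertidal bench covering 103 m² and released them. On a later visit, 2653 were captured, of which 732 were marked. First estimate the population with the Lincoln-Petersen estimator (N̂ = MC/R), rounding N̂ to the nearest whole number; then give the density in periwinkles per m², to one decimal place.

N̂ = 4754·2653/732 = 12612362/732 ≈ 17230.0 → 17230
Density = N̂ / area = 17230 / 103 ≈ 167.28 → 167.3 per m²

density ≈ 167.3 periwinkles per m²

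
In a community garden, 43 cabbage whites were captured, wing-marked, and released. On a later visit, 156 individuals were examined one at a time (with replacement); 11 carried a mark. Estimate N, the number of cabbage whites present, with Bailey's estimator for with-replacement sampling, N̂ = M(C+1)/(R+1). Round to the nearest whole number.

N̂ = 43·(156+1)/(11+1) = 43·157/12 = 6751/12 ≈ 562.6 → 563

N ≈ 563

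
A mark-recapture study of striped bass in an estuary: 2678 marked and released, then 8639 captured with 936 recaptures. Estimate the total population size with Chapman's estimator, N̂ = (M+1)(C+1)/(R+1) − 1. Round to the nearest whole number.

N ≈ 24,702

N̂ = (2678+1)(8639+1)/(936+1) − 1 = 2679·8640/937 − 1
= 23146560/937 − 1 ≈ 24702.8 − 1 ≈ 24701.8 → 24702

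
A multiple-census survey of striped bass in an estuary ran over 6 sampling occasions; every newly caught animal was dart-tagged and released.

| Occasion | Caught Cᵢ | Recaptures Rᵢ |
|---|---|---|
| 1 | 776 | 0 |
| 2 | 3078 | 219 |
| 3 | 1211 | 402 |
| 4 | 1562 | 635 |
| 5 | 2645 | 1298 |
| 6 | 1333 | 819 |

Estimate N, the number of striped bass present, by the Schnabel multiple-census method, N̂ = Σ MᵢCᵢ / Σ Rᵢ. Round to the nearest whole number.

N ≈ 10,938

Marked at large before each occasion: Mᵢ = Σⱼ<ᵢ (Cⱼ − Rⱼ) → M1=0, M2=776, M3=3635, M4=4444, M5=5371, M6=6718
Σ MᵢCᵢ = 0·776 + 776·3078 + 3635·1211 + 4444·1562 + 5371·2645 + 6718·1333 = 0 + 2388528 + 4401985 + 6941528 + 14206295 + 8955094 = 36893430
Σ Rᵢ = 0 + 219 + 402 + 635 + 1298 + 819 = 3373
N̂ = 36893430 / 3373 ≈ 10937.9 → 10938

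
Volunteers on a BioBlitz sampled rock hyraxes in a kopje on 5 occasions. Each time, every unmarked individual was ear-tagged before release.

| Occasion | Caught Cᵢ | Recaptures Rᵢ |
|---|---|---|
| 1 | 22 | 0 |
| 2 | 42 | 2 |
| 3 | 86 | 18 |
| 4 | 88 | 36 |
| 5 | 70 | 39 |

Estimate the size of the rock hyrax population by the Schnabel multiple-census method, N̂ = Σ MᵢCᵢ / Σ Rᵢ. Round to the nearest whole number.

Marked at large before each occasion: Mᵢ = Σⱼ<ᵢ (Cⱼ − Rⱼ) → M1=0, M2=22, M3=62, M4=130, M5=182
Σ MᵢCᵢ = 0·22 + 22·42 + 62·86 + 130·88 + 182·70 = 0 + 924 + 5332 + 11440 + 12740 = 30436
Σ Rᵢ = 0 + 2 + 18 + 36 + 39 = 95
N̂ = 30436 / 95 ≈ 320.4 → 320

N ≈ 320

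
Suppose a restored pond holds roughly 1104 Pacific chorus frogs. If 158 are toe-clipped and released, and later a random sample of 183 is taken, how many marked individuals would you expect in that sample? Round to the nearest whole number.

expected recaptures ≈ 26

Expected recaptures E[R] = M·C / N.
E[R] = 158 × 183 / 1104 = 28914 / 1104 ≈ 26.2 → 26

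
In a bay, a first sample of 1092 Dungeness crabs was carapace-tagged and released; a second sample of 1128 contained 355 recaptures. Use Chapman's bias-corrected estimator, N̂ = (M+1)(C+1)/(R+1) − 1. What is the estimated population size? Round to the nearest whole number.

N̂ = (1092+1)(1128+1)/(355+1) − 1 = 1093·1129/356 − 1
= 1233997/356 − 1 ≈ 3466.3 − 1 ≈ 3465.3 → 3465

N ≈ 3465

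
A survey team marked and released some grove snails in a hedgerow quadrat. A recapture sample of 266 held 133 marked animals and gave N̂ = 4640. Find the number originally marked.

From N = M·C/R: M = N·R / C = 4640·133 / 266 = 617120 / 266 = 2320.

M = 2320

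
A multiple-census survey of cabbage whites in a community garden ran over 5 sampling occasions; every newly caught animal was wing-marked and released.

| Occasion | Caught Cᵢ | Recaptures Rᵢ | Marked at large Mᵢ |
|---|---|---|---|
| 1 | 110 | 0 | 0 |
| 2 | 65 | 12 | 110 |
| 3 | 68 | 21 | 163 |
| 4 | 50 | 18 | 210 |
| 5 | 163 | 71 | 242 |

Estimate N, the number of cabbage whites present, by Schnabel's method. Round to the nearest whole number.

N ≈ 559

Σ MᵢCᵢ = 0·110 + 110·65 + 163·68 + 210·50 + 242·163 = 0 + 7150 + 11084 + 10500 + 39446 = 68180
Σ Rᵢ = 0 + 12 + 21 + 18 + 71 = 122
N̂ = 68180 / 122 ≈ 558.9 → 559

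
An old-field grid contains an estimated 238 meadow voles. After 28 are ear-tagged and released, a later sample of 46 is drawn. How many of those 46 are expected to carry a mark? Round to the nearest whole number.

The marked fraction of the population is 28/238, so in a sample of 46 expect C·(M/N) marked.
E[R] = 28 × 46 / 238 = 1288 / 238 ≈ 5.4 → 5

expected recaptures ≈ 5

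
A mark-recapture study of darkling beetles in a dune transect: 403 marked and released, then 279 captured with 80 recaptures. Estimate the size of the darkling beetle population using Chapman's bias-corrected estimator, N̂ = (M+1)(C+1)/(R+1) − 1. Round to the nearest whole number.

N ≈ 1396

N̂ = (403+1)(279+1)/(80+1) − 1 = 404·280/81 − 1
= 113120/81 − 1 ≈ 1396.5 − 1 ≈ 1395.5 → 1396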